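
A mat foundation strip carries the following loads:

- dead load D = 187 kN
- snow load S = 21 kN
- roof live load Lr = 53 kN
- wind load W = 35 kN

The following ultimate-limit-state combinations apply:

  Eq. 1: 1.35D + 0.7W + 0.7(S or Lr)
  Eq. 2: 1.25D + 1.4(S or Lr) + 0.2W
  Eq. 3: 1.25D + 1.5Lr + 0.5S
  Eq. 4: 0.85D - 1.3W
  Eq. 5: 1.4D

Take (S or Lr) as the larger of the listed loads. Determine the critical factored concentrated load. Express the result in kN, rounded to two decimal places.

323.75 kN

(S or Lr) → Lr = 53 kN.
Eq. 1: 1.35(187) + 0.7(35) + 0.7(53) = 252.45 + 24.50 + 37.10 = 314.05
Eq. 2: 1.25(187) + 1.4(53) + 0.2(35) = 233.75 + 74.20 + 7.00 = 314.95
Eq. 3: 1.25(187) + 1.5(53) + 0.5(21) = 233.75 + 79.50 + 10.50 = 323.75
Eq. 4: 0.85(187) - 1.3(35) = 158.95 - 45.50 = 113.45
Eq. 5: 1.4(187) = 261.80
Maximum is from combination 3.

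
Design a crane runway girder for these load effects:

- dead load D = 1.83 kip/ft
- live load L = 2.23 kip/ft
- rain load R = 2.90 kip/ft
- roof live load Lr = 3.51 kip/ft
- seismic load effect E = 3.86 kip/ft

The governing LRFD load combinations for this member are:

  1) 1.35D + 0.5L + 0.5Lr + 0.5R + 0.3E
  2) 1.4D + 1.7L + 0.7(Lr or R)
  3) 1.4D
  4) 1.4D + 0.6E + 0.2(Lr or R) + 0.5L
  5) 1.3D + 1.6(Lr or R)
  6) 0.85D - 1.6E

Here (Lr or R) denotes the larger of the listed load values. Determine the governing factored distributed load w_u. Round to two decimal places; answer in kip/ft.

8.81 kip/ft

(Lr or R) → Lr = 3.51 kip/ft.
1) 1.35(1.83) + 0.5(2.23) + 0.5(3.51) + 0.5(2.90) + 0.3(3.86) = 7.95
2) 1.4(1.83) + 1.7(2.23) + 0.7(3.51) = 2.56 + 3.79 + 2.46 = 8.81
3) 1.4(1.83) = 2.56
4) 1.4(1.83) + 0.6(3.86) + 0.2(3.51) + 0.5(2.23) = 2.56 + 2.32 + 0.70 + 1.12 = 6.70
5) 1.3(1.83) + 1.6(3.51) = 2.38 + 5.62 = 8.00
6) 0.85(1.83) - 1.6(3.86) = 1.56 - 6.18 = -4.62
The controlling combination is 2, giving 8.81 kip/ft.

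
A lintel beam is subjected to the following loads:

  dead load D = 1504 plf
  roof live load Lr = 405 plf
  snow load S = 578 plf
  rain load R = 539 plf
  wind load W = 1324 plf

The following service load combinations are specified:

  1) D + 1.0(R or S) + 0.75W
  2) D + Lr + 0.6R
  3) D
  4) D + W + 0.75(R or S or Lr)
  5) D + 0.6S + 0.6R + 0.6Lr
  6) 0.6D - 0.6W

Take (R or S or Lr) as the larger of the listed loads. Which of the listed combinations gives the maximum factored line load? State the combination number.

Combination 4

(R or S) → S = 578 plf; (R or S or Lr) → S = 578 plf.
1) 1.0(1504) + 1.0(578) + 0.75(1324) = 1504.0 + 578.0 + 993.0 = 3075.0
2) 1.0(1504) + 1.0(405) + 0.6(539) = 1504.0 + 405.0 + 323.4 = 2232.4
3) 1.0(1504) = 1504.0
4) 1.0(1504) + 1.0(1324) + 0.75(578) = 1504.0 + 1324.0 + 433.5 = 3261.5
5) 1.0(1504) + 0.6(578) + 0.6(539) + 0.6(405) = 1504.0 + 346.8 + 323.4 + 243.0 = 2417.2
6) 0.6(1504) - 0.6(1324) = 902.4 - 794.4 = 108.0
The largest value is 3261.5 plf from combination 4.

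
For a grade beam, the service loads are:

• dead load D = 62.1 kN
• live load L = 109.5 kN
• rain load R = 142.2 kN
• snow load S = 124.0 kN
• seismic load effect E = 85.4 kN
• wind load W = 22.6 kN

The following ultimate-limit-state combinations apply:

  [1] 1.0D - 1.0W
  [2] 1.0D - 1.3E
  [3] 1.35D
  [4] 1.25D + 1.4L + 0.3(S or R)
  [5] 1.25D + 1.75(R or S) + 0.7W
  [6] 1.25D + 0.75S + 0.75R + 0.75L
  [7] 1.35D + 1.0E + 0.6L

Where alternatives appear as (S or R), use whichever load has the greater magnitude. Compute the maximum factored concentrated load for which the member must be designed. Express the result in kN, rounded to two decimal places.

359.40 kN

(S or R) → R = 142.2 kN; (R or S) → R = 142.2 kN.
[1] 1.0(62.1) - 1.0(22.6) = 62.10 - 22.60 = 39.50
[2] 1.0(62.1) - 1.3(85.4) = 62.10 - 111.02 = -48.92
[3] 1.35(62.1) = 83.84
[4] 1.25(62.1) + 1.4(109.5) + 0.3(142.2) = 77.63 + 153.30 + 42.66 = 273.59
[5] 1.25(62.1) + 1.75(142.2) + 0.7(22.6) = 77.63 + 248.85 + 15.82 = 342.30
[6] 1.25(62.1) + 0.75(124.0) + 0.75(142.2) + 0.75(109.5) = 359.40
[7] 1.35(62.1) + 1.0(85.4) + 0.6(109.5) = 83.84 + 85.40 + 65.70 = 234.94
Maximum is from combination 6.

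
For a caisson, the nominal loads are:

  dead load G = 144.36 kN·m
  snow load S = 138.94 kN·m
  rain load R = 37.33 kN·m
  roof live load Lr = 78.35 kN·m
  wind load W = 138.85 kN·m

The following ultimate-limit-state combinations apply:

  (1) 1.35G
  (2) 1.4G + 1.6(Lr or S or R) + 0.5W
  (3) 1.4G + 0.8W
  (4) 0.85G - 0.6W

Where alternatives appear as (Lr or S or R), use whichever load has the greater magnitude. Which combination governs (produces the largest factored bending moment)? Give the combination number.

Combination 2

(Lr or S or R) → S = 138.94 kN·m.
(1) 1.35(144.36) = 194.89
(2) 1.4(144.36) + 1.6(138.94) + 0.5(138.85) = 493.83
(3) 1.4(144.36) + 0.8(138.85) = 313.18
(4) 0.85(144.36) - 0.6(138.85) = 39.40
The largest value is 493.83 kN·m from combination 2.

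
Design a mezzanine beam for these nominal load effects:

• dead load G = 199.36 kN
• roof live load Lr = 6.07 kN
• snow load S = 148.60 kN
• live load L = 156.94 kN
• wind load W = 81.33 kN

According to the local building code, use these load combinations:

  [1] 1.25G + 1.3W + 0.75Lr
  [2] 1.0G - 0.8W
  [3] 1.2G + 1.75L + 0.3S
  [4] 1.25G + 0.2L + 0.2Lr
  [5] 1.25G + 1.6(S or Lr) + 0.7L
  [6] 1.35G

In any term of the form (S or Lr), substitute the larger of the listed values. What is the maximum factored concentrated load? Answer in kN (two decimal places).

(S or Lr) → S = 148.60 kN.
[1] 1.25(199.36) + 1.3(81.33) + 0.75(6.07) = 249.20 + 105.73 + 4.55 = 359.48
[2] 1.0(199.36) - 0.8(81.33) = 199.36 - 65.06 = 134.30
[3] 1.2(199.36) + 1.75(156.94) + 0.3(148.60) = 239.23 + 274.65 + 44.58 = 558.46
[4] 1.25(199.36) + 0.2(156.94) + 0.2(6.07) = 249.20 + 31.39 + 1.21 = 281.80
[5] 1.25(199.36) + 1.6(148.60) + 0.7(156.94) = 249.20 + 237.76 + 109.86 = 596.82
[6] 1.35(199.36) = 269.14
The controlling combination is 5, giving 596.82 kN.

596.82 kN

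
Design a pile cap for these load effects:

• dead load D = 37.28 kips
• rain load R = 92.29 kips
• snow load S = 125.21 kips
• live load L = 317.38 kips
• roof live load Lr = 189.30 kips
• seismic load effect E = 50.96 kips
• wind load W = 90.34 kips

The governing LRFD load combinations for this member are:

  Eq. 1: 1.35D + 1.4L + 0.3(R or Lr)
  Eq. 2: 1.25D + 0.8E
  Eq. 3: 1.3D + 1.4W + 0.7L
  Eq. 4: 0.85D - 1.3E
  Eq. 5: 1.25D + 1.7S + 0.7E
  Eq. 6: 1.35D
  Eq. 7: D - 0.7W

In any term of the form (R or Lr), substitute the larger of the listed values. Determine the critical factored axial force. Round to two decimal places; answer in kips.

(R or Lr) → Lr = 189.30 kips.
Eq. 1: 1.35(37.28) + 1.4(317.38) + 0.3(189.30) = 50.33 + 444.33 + 56.79 = 551.45
Eq. 2: 1.25(37.28) + 0.8(50.96) = 46.60 + 40.77 = 87.37
Eq. 3: 1.3(37.28) + 1.4(90.34) + 0.7(317.38) = 48.46 + 126.48 + 222.17 = 397.11
Eq. 4: 0.85(37.28) - 1.3(50.96) = 31.69 - 66.25 = -34.56
Eq. 5: 1.25(37.28) + 1.7(125.21) + 0.7(50.96) = 46.60 + 212.86 + 35.67 = 295.13
Eq. 6: 1.35(37.28) = 50.33
Eq. 7: 1.0(37.28) - 0.7(90.34) = 37.28 - 63.24 = -25.96
The controlling combination is 1, giving 551.45 kips.

551.45 kips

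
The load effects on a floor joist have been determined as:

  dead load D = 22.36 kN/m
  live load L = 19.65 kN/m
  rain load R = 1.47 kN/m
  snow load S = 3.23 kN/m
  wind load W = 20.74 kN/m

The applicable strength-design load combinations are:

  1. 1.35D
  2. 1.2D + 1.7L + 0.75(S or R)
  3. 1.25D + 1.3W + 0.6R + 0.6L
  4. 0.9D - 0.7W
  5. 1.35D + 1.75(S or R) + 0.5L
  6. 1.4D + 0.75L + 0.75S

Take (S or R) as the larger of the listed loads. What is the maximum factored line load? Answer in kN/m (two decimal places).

(S or R) → S = 3.23 kN/m.
1. 1.35(22.36) = 30.19
2. 1.2(22.36) + 1.7(19.65) + 0.75(3.23) = 26.83 + 33.41 + 2.42 = 62.66
3. 1.25(22.36) + 1.3(20.74) + 0.6(1.47) + 0.6(19.65) = 27.95 + 26.96 + 0.88 + 11.79 = 67.58
4. 0.9(22.36) - 0.7(20.74) = 5.61
5. 1.35(22.36) + 1.75(3.23) + 0.5(19.65) = 45.66
6. 1.4(22.36) + 0.75(19.65) + 0.75(3.23) = 31.30 + 14.74 + 2.42 = 48.46
The controlling combination is 3, giving 67.58 kN/m.

67.58 kN/m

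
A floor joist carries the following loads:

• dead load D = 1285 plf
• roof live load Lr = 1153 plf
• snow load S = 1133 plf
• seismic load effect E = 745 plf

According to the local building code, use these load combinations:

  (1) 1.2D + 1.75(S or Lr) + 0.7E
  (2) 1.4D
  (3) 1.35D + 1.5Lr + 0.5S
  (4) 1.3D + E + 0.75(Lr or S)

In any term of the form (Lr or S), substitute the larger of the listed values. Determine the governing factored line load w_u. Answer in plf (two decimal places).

(S or Lr) → Lr = 1153 plf; (Lr or S) → Lr = 1153 plf.
(1) 1.2(1285) + 1.75(1153) + 0.7(745) = 1542.00 + 2017.75 + 521.50 = 4081.25
(2) 1.4(1285) = 1799.00
(3) 1.35(1285) + 1.5(1153) + 0.5(1133) = 1734.75 + 1729.50 + 566.50 = 4030.75
(4) 1.3(1285) + 1.0(745) + 0.75(1153) = 1670.50 + 745.00 + 864.75 = 3280.25
Maximum is from combination 1.

4081.25 plf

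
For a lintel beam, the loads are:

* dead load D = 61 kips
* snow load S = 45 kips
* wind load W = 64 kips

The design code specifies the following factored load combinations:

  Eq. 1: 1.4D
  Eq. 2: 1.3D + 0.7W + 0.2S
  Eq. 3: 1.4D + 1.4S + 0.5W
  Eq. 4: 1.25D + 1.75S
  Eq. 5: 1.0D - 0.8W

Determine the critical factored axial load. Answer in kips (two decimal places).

Eq. 1: 1.4(61) = 85.40
Eq. 2: 1.3(61) + 0.7(64) + 0.2(45) = 79.30 + 44.80 + 9.00 = 133.10
Eq. 3: 1.4(61) + 1.4(45) + 0.5(64) = 85.40 + 63.00 + 32.00 = 180.40
Eq. 4: 1.25(61) + 1.75(45) = 76.25 + 78.75 = 155.00
Eq. 5: 1.0(61) - 0.8(64) = 61.00 - 51.20 = 9.80
Combination 3 governs: P_u = 180.40 kips.

180.40 kips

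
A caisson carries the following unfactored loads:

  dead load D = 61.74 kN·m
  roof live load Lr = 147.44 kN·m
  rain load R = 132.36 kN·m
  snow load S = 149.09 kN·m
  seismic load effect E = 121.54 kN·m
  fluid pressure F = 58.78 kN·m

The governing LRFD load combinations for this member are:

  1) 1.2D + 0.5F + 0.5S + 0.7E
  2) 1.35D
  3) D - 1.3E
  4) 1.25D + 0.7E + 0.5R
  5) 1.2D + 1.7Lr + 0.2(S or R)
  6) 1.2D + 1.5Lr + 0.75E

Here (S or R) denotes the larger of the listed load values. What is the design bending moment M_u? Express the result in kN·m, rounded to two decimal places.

(S or R) → S = 149.09 kN·m.
1) 1.2(61.74) + 0.5(58.78) + 0.5(149.09) + 0.7(121.54) = 263.10
2) 1.35(61.74) = 83.35
3) 1.0(61.74) - 1.3(121.54) = 61.74 - 158.00 = -96.26
4) 1.25(61.74) + 0.7(121.54) + 0.5(132.36) = 228.43
5) 1.2(61.74) + 1.7(147.44) + 0.2(149.09) = 354.55
6) 1.2(61.74) + 1.5(147.44) + 0.75(121.54) = 386.40
Maximum is from combination 6.

386.40 kN·m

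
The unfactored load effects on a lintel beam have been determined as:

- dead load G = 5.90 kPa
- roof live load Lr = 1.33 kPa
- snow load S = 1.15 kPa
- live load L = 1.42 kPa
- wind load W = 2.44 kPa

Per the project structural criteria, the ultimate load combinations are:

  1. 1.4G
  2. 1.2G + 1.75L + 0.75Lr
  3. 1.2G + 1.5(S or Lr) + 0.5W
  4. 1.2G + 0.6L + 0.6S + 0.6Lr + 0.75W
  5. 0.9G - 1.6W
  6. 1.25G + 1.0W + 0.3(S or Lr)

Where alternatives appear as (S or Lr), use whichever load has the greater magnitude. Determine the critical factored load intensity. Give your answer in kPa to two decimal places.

11.25 kPa

(S or Lr) → Lr = 1.33 kPa.
1. 1.4(5.90) = 8.26
2. 1.2(5.90) + 1.75(1.42) + 0.75(1.33) = 10.56
3. 1.2(5.90) + 1.5(1.33) + 0.5(2.44) = 10.30
4. 1.2(5.90) + 0.6(1.42) + 0.6(1.15) + 0.6(1.33) + 0.75(2.44) = 11.25
5. 0.9(5.90) - 1.6(2.44) = 1.41
6. 1.25(5.90) + 1.0(2.44) + 0.3(1.33) = 10.21
The controlling combination is 4, giving 11.25 kPa.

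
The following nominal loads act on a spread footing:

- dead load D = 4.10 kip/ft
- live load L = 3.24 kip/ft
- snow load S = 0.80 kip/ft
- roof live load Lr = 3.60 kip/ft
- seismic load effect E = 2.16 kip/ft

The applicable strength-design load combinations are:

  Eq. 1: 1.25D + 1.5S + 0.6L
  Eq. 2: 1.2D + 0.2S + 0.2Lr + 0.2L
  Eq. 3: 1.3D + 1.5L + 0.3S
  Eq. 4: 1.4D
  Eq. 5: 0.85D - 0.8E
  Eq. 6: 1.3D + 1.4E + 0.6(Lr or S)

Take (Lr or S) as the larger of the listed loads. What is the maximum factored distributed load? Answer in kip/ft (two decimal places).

10.51 kip/ft

(Lr or S) → Lr = 3.60 kip/ft.
Eq. 1: 1.25(4.10) + 1.5(0.80) + 0.6(3.24) = 8.27
Eq. 2: 1.2(4.10) + 0.2(0.80) + 0.2(3.60) + 0.2(3.24) = 6.45
Eq. 3: 1.3(4.10) + 1.5(3.24) + 0.3(0.80) = 10.43
Eq. 4: 1.4(4.10) = 5.74
Eq. 5: 0.85(4.10) - 0.8(2.16) = 1.76
Eq. 6: 1.3(4.10) + 1.4(2.16) + 0.6(3.60) = 10.51
Combination 6 governs: w_u = 10.51 kip/ft.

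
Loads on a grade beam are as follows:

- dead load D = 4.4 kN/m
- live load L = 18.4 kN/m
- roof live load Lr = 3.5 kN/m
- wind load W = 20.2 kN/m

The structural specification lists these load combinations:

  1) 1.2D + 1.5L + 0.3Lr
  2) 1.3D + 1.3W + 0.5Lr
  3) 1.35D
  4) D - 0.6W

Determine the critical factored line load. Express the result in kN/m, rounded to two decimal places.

33.93 kN/m

1) 1.2(4.4) + 1.5(18.4) + 0.3(3.5) = 33.93
2) 1.3(4.4) + 1.3(20.2) + 0.5(3.5) = 33.73
3) 1.35(4.4) = 5.94
4) 1.0(4.4) - 0.6(20.2) = -7.72
Maximum is from combination 1.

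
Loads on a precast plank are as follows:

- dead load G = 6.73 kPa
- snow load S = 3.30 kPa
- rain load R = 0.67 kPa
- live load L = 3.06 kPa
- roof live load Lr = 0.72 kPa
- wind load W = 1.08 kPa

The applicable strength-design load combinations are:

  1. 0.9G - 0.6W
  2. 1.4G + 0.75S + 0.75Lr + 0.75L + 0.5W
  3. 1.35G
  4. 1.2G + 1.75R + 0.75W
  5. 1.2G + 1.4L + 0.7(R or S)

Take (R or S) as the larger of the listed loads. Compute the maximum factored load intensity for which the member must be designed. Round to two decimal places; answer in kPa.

15.27 kPa

(R or S) → S = 3.30 kPa.
1. 0.9(6.73) - 0.6(1.08) = 6.06 - 0.65 = 5.41
2. 1.4(6.73) + 0.75(3.30) + 0.75(0.72) + 0.75(3.06) + 0.5(1.08) = 15.27
3. 1.35(6.73) = 9.09
4. 1.2(6.73) + 1.75(0.67) + 0.75(1.08) = 8.08 + 1.17 + 0.81 = 10.06
5. 1.2(6.73) + 1.4(3.06) + 0.7(3.30) = 8.08 + 4.28 + 2.31 = 14.67
Combination 2 governs: q_u = 15.27 kPa.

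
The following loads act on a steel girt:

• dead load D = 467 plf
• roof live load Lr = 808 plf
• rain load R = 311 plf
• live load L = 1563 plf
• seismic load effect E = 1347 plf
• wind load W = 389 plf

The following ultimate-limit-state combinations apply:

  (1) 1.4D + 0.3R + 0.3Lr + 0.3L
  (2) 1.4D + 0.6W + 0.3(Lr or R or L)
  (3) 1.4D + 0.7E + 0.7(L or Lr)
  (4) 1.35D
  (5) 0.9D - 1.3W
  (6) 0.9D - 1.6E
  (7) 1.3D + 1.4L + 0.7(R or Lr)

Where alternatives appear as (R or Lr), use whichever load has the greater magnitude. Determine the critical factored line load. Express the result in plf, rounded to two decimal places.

(Lr or R or L) → L = 1563 plf; (L or Lr) → L = 1563 plf; (R or Lr) → Lr = 808 plf.
(1) 1.4(467) + 0.3(311) + 0.3(808) + 0.3(1563) = 653.80 + 93.30 + 242.40 + 468.90 = 1458.40
(2) 1.4(467) + 0.6(389) + 0.3(1563) = 653.80 + 233.40 + 468.90 = 1356.10
(3) 1.4(467) + 0.7(1347) + 0.7(1563) = 653.80 + 942.90 + 1094.10 = 2690.80
(4) 1.35(467) = 630.45
(5) 0.9(467) - 1.3(389) = 420.30 - 505.70 = -85.40
(6) 0.9(467) - 1.6(1347) = 420.30 - 2155.20 = -1734.90
(7) 1.3(467) + 1.4(1563) + 0.7(808) = 607.10 + 2188.20 + 565.60 = 3360.90
The controlling combination is 7, giving 3360.90 plf.

3360.90 plf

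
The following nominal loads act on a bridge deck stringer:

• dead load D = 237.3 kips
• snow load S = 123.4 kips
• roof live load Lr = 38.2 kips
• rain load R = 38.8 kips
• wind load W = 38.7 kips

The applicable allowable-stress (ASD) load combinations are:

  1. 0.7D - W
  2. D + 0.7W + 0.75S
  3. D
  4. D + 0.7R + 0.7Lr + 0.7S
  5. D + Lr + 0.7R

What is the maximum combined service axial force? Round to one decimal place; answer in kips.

377.6 kips

1. 0.7(237.3) - 1.0(38.7) = 166.1 - 38.7 = 127.4
2. 1.0(237.3) + 0.7(38.7) + 0.75(123.4) = 356.9
3. 1.0(237.3) = 237.3
4. 1.0(237.3) + 0.7(38.8) + 0.7(38.2) + 0.7(123.4) = 237.3 + 27.2 + 26.7 + 86.4 = 377.6
5. 1.0(237.3) + 1.0(38.2) + 0.7(38.8) = 237.3 + 38.2 + 27.2 = 302.7
Combination 4 governs: P = 377.6 kips.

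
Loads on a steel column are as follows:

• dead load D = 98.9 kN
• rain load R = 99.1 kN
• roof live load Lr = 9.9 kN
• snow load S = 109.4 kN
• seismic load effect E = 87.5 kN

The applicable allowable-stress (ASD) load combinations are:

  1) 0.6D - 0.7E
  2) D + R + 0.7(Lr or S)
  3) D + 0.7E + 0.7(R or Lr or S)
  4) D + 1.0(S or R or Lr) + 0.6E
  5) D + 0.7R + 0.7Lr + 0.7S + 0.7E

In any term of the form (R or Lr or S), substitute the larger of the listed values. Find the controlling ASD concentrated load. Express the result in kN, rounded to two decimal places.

(Lr or S) → S = 109.4 kN; (R or Lr or S) → S = 109.4 kN; (S or R or Lr) → S = 109.4 kN.
1) 0.6(98.9) - 0.7(87.5) = -1.91
2) 1.0(98.9) + 1.0(99.1) + 0.7(109.4) = 274.58
3) 1.0(98.9) + 0.7(87.5) + 0.7(109.4) = 236.73
4) 1.0(98.9) + 1.0(109.4) + 0.6(87.5) = 260.80
5) 1.0(98.9) + 0.7(99.1) + 0.7(9.9) + 0.7(109.4) + 0.7(87.5) = 313.03
Combination 5 governs: P = 313.03 kN.

313.03 kN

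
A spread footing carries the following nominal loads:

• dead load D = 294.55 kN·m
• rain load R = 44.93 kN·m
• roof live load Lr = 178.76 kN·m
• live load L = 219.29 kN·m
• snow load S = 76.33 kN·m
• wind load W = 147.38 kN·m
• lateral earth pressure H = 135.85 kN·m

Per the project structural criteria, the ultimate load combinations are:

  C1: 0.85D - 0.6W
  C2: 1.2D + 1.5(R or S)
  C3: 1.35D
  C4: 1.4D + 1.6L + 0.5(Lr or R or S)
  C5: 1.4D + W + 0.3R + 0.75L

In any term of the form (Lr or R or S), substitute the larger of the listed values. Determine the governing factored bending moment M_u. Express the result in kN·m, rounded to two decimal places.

(R or S) → S = 76.33 kN·m; (Lr or R or S) → Lr = 178.76 kN·m.
C1: 0.85(294.55) - 0.6(147.38) = 250.37 - 88.43 = 161.94
C2: 1.2(294.55) + 1.5(76.33) = 353.46 + 114.50 = 467.96
C3: 1.35(294.55) = 397.64
C4: 1.4(294.55) + 1.6(219.29) + 0.5(178.76) = 412.37 + 350.86 + 89.38 = 852.61
C5: 1.4(294.55) + 1.0(147.38) + 0.3(44.93) + 0.75(219.29) = 412.37 + 147.38 + 13.48 + 164.47 = 737.70
The controlling combination is 4, giving 852.61 kN·m.

852.61 kN·m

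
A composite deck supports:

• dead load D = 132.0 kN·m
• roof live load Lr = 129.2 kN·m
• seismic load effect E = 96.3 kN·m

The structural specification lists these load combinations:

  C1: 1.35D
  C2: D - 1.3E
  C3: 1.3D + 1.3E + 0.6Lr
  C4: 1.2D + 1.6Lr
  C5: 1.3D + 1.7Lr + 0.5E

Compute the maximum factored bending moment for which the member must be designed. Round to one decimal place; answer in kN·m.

439.4 kN·m

C1: 1.35(132.0) = 178.2
C2: 1.0(132.0) - 1.3(96.3) = 132.0 - 125.2 = 6.8
C3: 1.3(132.0) + 1.3(96.3) + 0.6(129.2) = 171.6 + 125.2 + 77.5 = 374.3
C4: 1.2(132.0) + 1.6(129.2) = 158.4 + 206.7 = 365.1
C5: 1.3(132.0) + 1.7(129.2) + 0.5(96.3) = 171.6 + 219.6 + 48.2 = 439.4
Combination 5 governs: M_u = 439.4 kN·m.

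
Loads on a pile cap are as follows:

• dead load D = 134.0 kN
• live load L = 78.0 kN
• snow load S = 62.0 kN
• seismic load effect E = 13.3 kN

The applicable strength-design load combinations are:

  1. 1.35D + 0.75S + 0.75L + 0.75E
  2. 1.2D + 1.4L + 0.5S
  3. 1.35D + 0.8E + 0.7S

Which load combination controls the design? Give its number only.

Combination 2

1. 1.35(134.0) + 0.75(62.0) + 0.75(78.0) + 0.75(13.3) = 180.90 + 46.50 + 58.50 + 9.98 = 295.88
2. 1.2(134.0) + 1.4(78.0) + 0.5(62.0) = 160.80 + 109.20 + 31.00 = 301.00
3. 1.35(134.0) + 0.8(13.3) + 0.7(62.0) = 180.90 + 10.64 + 43.40 = 234.94
The largest value is 301.00 kN from combination 2.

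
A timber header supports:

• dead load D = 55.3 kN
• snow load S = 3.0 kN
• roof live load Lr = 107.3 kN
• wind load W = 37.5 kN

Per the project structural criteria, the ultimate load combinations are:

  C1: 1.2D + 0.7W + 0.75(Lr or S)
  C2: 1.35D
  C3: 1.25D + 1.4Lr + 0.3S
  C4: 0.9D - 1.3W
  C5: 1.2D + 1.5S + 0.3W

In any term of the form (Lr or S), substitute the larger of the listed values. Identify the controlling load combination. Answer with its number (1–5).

Combination 3

(Lr or S) → Lr = 107.3 kN.
C1: 1.2(55.3) + 0.7(37.5) + 0.75(107.3) = 173.1
C2: 1.35(55.3) = 74.7
C3: 1.25(55.3) + 1.4(107.3) + 0.3(3.0) = 69.1 + 150.2 + 0.9 = 220.2
C4: 0.9(55.3) - 1.3(37.5) = 49.8 - 48.8 = 1.0
C5: 1.2(55.3) + 1.5(3.0) + 0.3(37.5) = 82.1
The largest value is 220.2 kN from combination 3.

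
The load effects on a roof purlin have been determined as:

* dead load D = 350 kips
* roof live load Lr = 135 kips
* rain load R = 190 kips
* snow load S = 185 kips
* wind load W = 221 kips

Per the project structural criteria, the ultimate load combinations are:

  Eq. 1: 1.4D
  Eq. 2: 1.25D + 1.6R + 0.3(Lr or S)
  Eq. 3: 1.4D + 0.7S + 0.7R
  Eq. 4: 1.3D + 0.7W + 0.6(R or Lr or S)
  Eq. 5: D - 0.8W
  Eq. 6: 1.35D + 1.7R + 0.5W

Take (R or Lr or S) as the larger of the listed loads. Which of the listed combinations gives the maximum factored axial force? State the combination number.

(Lr or S) → S = 185 kips; (R or Lr or S) → R = 190 kips.
Eq. 1: 1.4(350) = 490.0
Eq. 2: 1.25(350) + 1.6(190) + 0.3(185) = 797.0
Eq. 3: 1.4(350) + 0.7(185) + 0.7(190) = 752.5
Eq. 4: 1.3(350) + 0.7(221) + 0.6(190) = 723.7
Eq. 5: 1.0(350) - 0.8(221) = 173.2
Eq. 6: 1.35(350) + 1.7(190) + 0.5(221) = 906.0
The largest value is 906.0 kips from combination 6.

Combination 6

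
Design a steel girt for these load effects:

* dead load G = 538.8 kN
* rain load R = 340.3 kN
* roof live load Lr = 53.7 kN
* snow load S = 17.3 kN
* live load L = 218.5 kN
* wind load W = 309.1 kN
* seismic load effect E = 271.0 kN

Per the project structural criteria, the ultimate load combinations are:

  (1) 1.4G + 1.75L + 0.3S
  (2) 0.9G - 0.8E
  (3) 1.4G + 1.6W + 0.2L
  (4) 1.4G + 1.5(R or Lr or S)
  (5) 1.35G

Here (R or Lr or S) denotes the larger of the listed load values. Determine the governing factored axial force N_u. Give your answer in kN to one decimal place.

(R or Lr or S) → R = 340.3 kN.
(1) 1.4(538.8) + 1.75(218.5) + 0.3(17.3) = 754.3 + 382.4 + 5.2 = 1141.9
(2) 0.9(538.8) - 0.8(271.0) = 484.9 - 216.8 = 268.1
(3) 1.4(538.8) + 1.6(309.1) + 0.2(218.5) = 754.3 + 494.6 + 43.7 = 1292.6
(4) 1.4(538.8) + 1.5(340.3) = 754.3 + 510.5 = 1264.8
(5) 1.35(538.8) = 727.4
The controlling combination is 3, giving 1292.6 kN.

1292.6 kN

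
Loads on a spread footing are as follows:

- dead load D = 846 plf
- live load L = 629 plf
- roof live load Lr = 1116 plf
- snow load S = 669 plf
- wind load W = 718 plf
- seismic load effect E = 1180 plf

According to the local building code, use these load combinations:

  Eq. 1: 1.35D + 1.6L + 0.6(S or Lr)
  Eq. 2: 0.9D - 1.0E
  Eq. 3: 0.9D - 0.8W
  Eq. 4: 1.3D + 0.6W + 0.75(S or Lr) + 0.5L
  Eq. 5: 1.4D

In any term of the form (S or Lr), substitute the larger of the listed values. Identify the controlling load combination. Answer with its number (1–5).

(S or Lr) → Lr = 1116 plf.
Eq. 1: 1.35(846) + 1.6(629) + 0.6(1116) = 2818.1
Eq. 2: 0.9(846) - 1.0(1180) = -418.6
Eq. 3: 0.9(846) - 0.8(718) = 187.0
Eq. 4: 1.3(846) + 0.6(718) + 0.75(1116) + 0.5(629) = 2682.1
Eq. 5: 1.4(846) = 1184.4
The largest value is 2818.1 plf from combination 1.

Combination 1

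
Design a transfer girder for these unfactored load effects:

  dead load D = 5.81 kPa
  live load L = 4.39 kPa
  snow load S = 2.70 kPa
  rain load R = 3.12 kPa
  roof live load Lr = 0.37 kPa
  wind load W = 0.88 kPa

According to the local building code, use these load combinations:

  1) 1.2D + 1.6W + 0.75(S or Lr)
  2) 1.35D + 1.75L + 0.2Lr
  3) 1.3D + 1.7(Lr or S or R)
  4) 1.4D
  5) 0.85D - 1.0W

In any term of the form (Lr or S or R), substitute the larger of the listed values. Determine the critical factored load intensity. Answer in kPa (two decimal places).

15.60 kPa

(S or Lr) → S = 2.70 kPa; (Lr or S or R) → R = 3.12 kPa.
1) 1.2(5.81) + 1.6(0.88) + 0.75(2.70) = 6.97 + 1.41 + 2.03 = 10.41
2) 1.35(5.81) + 1.75(4.39) + 0.2(0.37) = 15.60
3) 1.3(5.81) + 1.7(3.12) = 12.86
4) 1.4(5.81) = 8.13
5) 0.85(5.81) - 1.0(0.88) = 4.94 - 0.88 = 4.06
Maximum is from combination 2.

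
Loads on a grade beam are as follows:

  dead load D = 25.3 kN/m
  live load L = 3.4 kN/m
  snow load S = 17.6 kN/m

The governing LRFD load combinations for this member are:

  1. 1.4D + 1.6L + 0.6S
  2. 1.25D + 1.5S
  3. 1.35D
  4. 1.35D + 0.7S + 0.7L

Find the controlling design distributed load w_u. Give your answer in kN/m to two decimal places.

58.03 kN/m

1. 1.4(25.3) + 1.6(3.4) + 0.6(17.6) = 35.42 + 5.44 + 10.56 = 51.42
2. 1.25(25.3) + 1.5(17.6) = 31.63 + 26.40 = 58.03
3. 1.35(25.3) = 34.16
4. 1.35(25.3) + 0.7(17.6) + 0.7(3.4) = 34.16 + 12.32 + 2.38 = 48.86
The controlling combination is 2, giving 58.03 kN/m.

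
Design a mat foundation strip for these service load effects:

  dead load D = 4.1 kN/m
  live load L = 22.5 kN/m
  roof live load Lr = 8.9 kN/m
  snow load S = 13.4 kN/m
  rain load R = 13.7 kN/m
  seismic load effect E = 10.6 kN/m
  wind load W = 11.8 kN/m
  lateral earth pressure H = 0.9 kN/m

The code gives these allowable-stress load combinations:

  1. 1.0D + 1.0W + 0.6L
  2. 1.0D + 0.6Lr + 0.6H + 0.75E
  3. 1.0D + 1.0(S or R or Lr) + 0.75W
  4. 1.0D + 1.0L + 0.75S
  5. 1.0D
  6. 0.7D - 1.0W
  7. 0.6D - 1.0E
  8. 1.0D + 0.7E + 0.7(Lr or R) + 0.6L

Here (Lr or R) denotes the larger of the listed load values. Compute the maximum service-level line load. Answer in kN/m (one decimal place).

36.7 kN/m

(S or R or Lr) → R = 13.7 kN/m; (Lr or R) → R = 13.7 kN/m.
1. 1.0(4.1) + 1.0(11.8) + 0.6(22.5) = 4.1 + 11.8 + 13.5 = 29.4
2. 1.0(4.1) + 0.6(8.9) + 0.6(0.9) + 0.75(10.6) = 4.1 + 5.3 + 0.5 + 8.0 = 17.9
3. 1.0(4.1) + 1.0(13.7) + 0.75(11.8) = 4.1 + 13.7 + 8.9 = 26.7
4. 1.0(4.1) + 1.0(22.5) + 0.75(13.4) = 4.1 + 22.5 + 10.1 = 36.7
5. 1.0(4.1) = 4.1
6. 0.7(4.1) - 1.0(11.8) = 2.9 - 11.8 = -8.9
7. 0.6(4.1) - 1.0(10.6) = 2.5 - 10.6 = -8.1
8. 1.0(4.1) + 0.7(10.6) + 0.7(13.7) + 0.6(22.5) = 4.1 + 7.4 + 9.6 + 13.5 = 34.6
Combination 4 governs: w = 36.7 kN/m.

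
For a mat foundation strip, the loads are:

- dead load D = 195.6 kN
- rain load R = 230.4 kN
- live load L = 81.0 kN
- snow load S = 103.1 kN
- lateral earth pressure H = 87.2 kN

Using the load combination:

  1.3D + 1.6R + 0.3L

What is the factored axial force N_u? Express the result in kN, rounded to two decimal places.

647.22 kN

1.3(195.6) + 1.6(230.4) + 0.3(81.0) = 647.22
N_u = 647.22 kN.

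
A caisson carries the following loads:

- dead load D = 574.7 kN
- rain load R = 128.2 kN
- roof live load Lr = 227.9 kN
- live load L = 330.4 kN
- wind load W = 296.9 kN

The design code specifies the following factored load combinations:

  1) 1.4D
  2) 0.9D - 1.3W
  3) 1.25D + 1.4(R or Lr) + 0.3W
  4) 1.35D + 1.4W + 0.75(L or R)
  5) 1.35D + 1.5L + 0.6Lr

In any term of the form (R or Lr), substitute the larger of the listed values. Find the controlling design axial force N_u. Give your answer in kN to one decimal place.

1439.3 kN

(R or Lr) → Lr = 227.9 kN; (L or R) → L = 330.4 kN.
1) 1.4(574.7) = 804.6
2) 0.9(574.7) - 1.3(296.9) = 131.3
3) 1.25(574.7) + 1.4(227.9) + 0.3(296.9) = 1126.5
4) 1.35(574.7) + 1.4(296.9) + 0.75(330.4) = 775.8 + 415.7 + 247.8 = 1439.3
5) 1.35(574.7) + 1.5(330.4) + 0.6(227.9) = 1408.2
Maximum is from combination 4.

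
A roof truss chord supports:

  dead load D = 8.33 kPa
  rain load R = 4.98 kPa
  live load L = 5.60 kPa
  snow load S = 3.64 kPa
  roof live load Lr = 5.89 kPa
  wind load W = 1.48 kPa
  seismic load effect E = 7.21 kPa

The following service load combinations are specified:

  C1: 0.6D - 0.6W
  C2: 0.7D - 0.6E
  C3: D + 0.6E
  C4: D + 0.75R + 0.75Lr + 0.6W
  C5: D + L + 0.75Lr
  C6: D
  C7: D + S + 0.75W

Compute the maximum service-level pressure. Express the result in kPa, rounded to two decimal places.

C1: 0.6(8.33) - 0.6(1.48) = 5.00 - 0.89 = 4.11
C2: 0.7(8.33) - 0.6(7.21) = 1.51
C3: 1.0(8.33) + 0.6(7.21) = 8.33 + 4.33 = 12.66
C4: 1.0(8.33) + 0.75(4.98) + 0.75(5.89) + 0.6(1.48) = 17.37
C5: 1.0(8.33) + 1.0(5.60) + 0.75(5.89) = 8.33 + 5.60 + 4.42 = 18.35
C6: 1.0(8.33) = 8.33
C7: 1.0(8.33) + 1.0(3.64) + 0.75(1.48) = 8.33 + 3.64 + 1.11 = 13.08
Combination 5 governs: p = 18.35 kPa.

18.35 kPa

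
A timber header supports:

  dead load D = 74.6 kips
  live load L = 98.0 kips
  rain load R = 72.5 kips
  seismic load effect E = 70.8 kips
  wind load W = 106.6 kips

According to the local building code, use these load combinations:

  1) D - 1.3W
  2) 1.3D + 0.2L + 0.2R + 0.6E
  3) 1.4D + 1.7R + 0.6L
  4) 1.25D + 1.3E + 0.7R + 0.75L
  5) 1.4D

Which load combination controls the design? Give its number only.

1) 1.0(74.6) - 1.3(106.6) = -64.0
2) 1.3(74.6) + 0.2(98.0) + 0.2(72.5) + 0.6(70.8) = 173.6
3) 1.4(74.6) + 1.7(72.5) + 0.6(98.0) = 286.5
4) 1.25(74.6) + 1.3(70.8) + 0.7(72.5) + 0.75(98.0) = 309.5
5) 1.4(74.6) = 104.4
The largest value is 309.5 kips from combination 4.

Combination 4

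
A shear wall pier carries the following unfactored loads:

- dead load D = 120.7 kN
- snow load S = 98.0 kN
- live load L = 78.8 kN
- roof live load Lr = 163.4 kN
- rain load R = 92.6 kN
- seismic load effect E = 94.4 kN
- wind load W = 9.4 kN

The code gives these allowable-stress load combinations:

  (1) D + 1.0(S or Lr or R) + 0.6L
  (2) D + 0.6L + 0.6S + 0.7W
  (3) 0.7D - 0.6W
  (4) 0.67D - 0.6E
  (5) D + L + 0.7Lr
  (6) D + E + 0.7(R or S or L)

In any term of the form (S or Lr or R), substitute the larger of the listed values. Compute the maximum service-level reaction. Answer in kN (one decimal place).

(S or Lr or R) → Lr = 163.4 kN; (R or S or L) → S = 98.0 kN.
(1) 1.0(120.7) + 1.0(163.4) + 0.6(78.8) = 331.4
(2) 1.0(120.7) + 0.6(78.8) + 0.6(98.0) + 0.7(9.4) = 233.4
(3) 0.7(120.7) - 0.6(9.4) = 78.9
(4) 0.67(120.7) - 0.6(94.4) = 24.2
(5) 1.0(120.7) + 1.0(78.8) + 0.7(163.4) = 313.9
(6) 1.0(120.7) + 1.0(94.4) + 0.7(98.0) = 283.7
Combination 1 governs: V = 331.4 kN.

331.4 kN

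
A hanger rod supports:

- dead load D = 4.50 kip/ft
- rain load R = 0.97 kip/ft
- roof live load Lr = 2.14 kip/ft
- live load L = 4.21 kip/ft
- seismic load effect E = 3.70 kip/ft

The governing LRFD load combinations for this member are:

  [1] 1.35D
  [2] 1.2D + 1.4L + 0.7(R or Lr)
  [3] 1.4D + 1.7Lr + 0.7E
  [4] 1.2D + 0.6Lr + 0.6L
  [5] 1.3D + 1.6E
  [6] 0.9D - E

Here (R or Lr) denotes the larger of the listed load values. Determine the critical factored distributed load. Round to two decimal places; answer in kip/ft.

(R or Lr) → Lr = 2.14 kip/ft.
[1] 1.35(4.50) = 6.08
[2] 1.2(4.50) + 1.4(4.21) + 0.7(2.14) = 5.40 + 5.89 + 1.50 = 12.79
[3] 1.4(4.50) + 1.7(2.14) + 0.7(3.70) = 6.30 + 3.64 + 2.59 = 12.53
[4] 1.2(4.50) + 0.6(2.14) + 0.6(4.21) = 5.40 + 1.28 + 2.53 = 9.21
[5] 1.3(4.50) + 1.6(3.70) = 5.85 + 5.92 = 11.77
[6] 0.9(4.50) - 1.0(3.70) = 4.05 - 3.70 = 0.35
Combination 2 governs: w_u = 12.79 kip/ft.

12.79 kip/ft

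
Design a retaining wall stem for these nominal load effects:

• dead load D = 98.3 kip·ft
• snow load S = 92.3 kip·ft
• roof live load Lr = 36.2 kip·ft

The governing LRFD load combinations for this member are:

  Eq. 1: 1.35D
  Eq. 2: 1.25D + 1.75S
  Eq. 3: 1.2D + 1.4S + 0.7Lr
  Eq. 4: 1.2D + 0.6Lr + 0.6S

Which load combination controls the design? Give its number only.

Combination 2

Eq. 1: 1.35(98.3) = 132.7
Eq. 2: 1.25(98.3) + 1.75(92.3) = 284.4
Eq. 3: 1.2(98.3) + 1.4(92.3) + 0.7(36.2) = 272.5
Eq. 4: 1.2(98.3) + 0.6(36.2) + 0.6(92.3) = 195.1
The largest value is 284.4 kip·ft from combination 2.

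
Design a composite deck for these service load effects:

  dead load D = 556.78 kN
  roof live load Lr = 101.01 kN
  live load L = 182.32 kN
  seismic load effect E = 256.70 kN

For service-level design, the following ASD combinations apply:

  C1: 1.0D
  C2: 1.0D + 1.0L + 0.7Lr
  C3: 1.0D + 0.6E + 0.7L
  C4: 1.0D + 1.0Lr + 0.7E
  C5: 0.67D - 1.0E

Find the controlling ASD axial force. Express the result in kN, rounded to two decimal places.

838.42 kN

C1: 1.0(556.78) = 556.78
C2: 1.0(556.78) + 1.0(182.32) + 0.7(101.01) = 556.78 + 182.32 + 70.71 = 809.81
C3: 1.0(556.78) + 0.6(256.70) + 0.7(182.32) = 556.78 + 154.02 + 127.62 = 838.42
C4: 1.0(556.78) + 1.0(101.01) + 0.7(256.70) = 556.78 + 101.01 + 179.69 = 837.48
C5: 0.67(556.78) - 1.0(256.70) = 373.04 - 256.70 = 116.34
Combination 3 governs: N = 838.42 kN.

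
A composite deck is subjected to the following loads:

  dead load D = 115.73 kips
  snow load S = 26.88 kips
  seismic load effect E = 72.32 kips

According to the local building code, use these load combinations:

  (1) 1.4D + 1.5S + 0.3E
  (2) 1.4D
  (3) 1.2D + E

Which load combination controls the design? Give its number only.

Combination 1

(1) 1.4(115.73) + 1.5(26.88) + 0.3(72.32) = 224.04
(2) 1.4(115.73) = 162.02
(3) 1.2(115.73) + 1.0(72.32) = 211.20
The largest value is 224.04 kips from combination 1.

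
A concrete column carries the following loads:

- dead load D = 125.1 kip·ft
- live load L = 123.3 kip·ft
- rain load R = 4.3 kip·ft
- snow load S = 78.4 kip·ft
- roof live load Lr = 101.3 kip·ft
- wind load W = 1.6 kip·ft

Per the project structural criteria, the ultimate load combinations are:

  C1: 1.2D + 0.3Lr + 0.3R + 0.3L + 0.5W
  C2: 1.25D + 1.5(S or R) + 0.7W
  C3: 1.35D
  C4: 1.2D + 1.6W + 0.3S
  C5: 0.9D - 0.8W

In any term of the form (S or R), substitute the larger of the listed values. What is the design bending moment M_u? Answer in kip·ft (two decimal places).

(S or R) → S = 78.4 kip·ft.
C1: 1.2(125.1) + 0.3(101.3) + 0.3(4.3) + 0.3(123.3) + 0.5(1.6) = 150.12 + 30.39 + 1.29 + 36.99 + 0.80 = 219.59
C2: 1.25(125.1) + 1.5(78.4) + 0.7(1.6) = 156.38 + 117.60 + 1.12 = 275.10
C3: 1.35(125.1) = 168.89
C4: 1.2(125.1) + 1.6(1.6) + 0.3(78.4) = 150.12 + 2.56 + 23.52 = 176.20
C5: 0.9(125.1) - 0.8(1.6) = 112.59 - 1.28 = 111.31
Maximum is from combination 2.

275.10 kip·ft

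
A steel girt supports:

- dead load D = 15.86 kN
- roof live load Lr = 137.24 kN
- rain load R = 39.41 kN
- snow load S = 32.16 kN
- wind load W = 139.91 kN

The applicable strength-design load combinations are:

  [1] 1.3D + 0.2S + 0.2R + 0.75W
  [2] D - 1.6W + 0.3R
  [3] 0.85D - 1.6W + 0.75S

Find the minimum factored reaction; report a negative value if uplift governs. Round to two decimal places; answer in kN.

[1] 1.3(15.86) + 0.2(32.16) + 0.2(39.41) + 0.75(139.91) = 139.86
[2] 1.0(15.86) - 1.6(139.91) + 0.3(39.41) = -196.17
[3] 0.85(15.86) - 1.6(139.91) + 0.75(32.16) = -186.26
Combination 2 gives the minimum: -196.17 kN.

-196.17 kN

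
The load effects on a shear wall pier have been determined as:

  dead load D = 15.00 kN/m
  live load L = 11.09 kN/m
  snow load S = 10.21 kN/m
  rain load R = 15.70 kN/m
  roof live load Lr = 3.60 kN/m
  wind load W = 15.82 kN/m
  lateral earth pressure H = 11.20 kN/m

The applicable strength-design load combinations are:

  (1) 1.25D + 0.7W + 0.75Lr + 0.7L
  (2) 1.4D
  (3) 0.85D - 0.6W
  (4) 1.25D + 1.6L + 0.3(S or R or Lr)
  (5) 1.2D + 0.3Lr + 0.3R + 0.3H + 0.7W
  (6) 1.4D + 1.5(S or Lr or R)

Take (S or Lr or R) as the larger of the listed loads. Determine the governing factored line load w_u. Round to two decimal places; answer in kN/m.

(S or R or Lr) → R = 15.70 kN/m; (S or Lr or R) → R = 15.70 kN/m.
(1) 1.25(15.00) + 0.7(15.82) + 0.75(3.60) + 0.7(11.09) = 40.29
(2) 1.4(15.00) = 21.00
(3) 0.85(15.00) - 0.6(15.82) = 3.26
(4) 1.25(15.00) + 1.6(11.09) + 0.3(15.70) = 41.20
(5) 1.2(15.00) + 0.3(3.60) + 0.3(15.70) + 0.3(11.20) + 0.7(15.82) = 38.22
(6) 1.4(15.00) + 1.5(15.70) = 44.55
The controlling combination is 6, giving 44.55 kN/m.

44.55 kN/m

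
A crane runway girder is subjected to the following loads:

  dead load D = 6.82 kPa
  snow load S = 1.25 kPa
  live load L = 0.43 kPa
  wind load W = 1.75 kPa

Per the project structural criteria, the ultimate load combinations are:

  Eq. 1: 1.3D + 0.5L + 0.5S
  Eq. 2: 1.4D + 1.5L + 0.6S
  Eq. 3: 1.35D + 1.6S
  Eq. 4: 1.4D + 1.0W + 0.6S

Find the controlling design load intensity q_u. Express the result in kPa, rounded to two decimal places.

Eq. 1: 1.3(6.82) + 0.5(0.43) + 0.5(1.25) = 9.71
Eq. 2: 1.4(6.82) + 1.5(0.43) + 0.6(1.25) = 10.94
Eq. 3: 1.35(6.82) + 1.6(1.25) = 9.21 + 2.00 = 11.21
Eq. 4: 1.4(6.82) + 1.0(1.75) + 0.6(1.25) = 9.55 + 1.75 + 0.75 = 12.05
Maximum is from combination 4.

12.05 kPa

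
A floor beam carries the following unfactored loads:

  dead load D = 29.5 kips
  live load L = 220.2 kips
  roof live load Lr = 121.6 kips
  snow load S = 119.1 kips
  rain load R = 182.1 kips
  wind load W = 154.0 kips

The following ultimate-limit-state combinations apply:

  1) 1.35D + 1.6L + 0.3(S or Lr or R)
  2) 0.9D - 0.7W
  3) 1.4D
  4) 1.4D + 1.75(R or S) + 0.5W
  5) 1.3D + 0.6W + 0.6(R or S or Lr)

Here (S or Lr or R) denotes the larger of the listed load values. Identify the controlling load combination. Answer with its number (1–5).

Combination 1

(S or Lr or R) → R = 182.1 kips; (R or S) → R = 182.1 kips; (R or S or Lr) → R = 182.1 kips.
1) 1.35(29.5) + 1.6(220.2) + 0.3(182.1) = 446.8
2) 0.9(29.5) - 0.7(154.0) = -81.3
3) 1.4(29.5) = 41.3
4) 1.4(29.5) + 1.75(182.1) + 0.5(154.0) = 437.0
5) 1.3(29.5) + 0.6(154.0) + 0.6(182.1) = 240.0
The largest value is 446.8 kips from combination 1.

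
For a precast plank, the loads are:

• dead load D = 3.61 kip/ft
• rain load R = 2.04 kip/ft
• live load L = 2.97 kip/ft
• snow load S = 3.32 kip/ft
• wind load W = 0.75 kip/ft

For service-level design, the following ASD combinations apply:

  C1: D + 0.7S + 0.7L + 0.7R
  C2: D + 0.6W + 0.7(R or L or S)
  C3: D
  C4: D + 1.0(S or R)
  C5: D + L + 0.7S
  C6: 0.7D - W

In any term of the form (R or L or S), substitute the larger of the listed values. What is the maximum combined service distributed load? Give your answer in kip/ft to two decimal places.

9.44 kip/ft

(R or L or S) → S = 3.32 kip/ft; (S or R) → S = 3.32 kip/ft.
C1: 1.0(3.61) + 0.7(3.32) + 0.7(2.97) + 0.7(2.04) = 9.44
C2: 1.0(3.61) + 0.6(0.75) + 0.7(3.32) = 6.38
C3: 1.0(3.61) = 3.61
C4: 1.0(3.61) + 1.0(3.32) = 6.93
C5: 1.0(3.61) + 1.0(2.97) + 0.7(3.32) = 8.90
C6: 0.7(3.61) - 1.0(0.75) = 1.78
The controlling combination is 1, giving 9.44 kip/ft.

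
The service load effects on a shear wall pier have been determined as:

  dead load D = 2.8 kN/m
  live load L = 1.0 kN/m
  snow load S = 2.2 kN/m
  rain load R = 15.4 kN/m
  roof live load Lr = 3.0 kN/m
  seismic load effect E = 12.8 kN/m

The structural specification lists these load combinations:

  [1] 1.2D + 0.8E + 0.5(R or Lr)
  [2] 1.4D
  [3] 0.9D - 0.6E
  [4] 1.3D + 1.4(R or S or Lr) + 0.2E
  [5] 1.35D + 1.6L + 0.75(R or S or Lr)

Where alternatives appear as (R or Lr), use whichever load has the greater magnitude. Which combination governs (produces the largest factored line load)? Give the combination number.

(R or Lr) → R = 15.4 kN/m; (R or S or Lr) → R = 15.4 kN/m.
[1] 1.2(2.8) + 0.8(12.8) + 0.5(15.4) = 3.36 + 10.24 + 7.70 = 21.30
[2] 1.4(2.8) = 3.92
[3] 0.9(2.8) - 0.6(12.8) = 2.52 - 7.68 = -5.16
[4] 1.3(2.8) + 1.4(15.4) + 0.2(12.8) = 3.64 + 21.56 + 2.56 = 27.76
[5] 1.35(2.8) + 1.6(1.0) + 0.75(15.4) = 3.78 + 1.60 + 11.55 = 16.93
The largest value is 27.76 kN/m from combination 4.

Combination 4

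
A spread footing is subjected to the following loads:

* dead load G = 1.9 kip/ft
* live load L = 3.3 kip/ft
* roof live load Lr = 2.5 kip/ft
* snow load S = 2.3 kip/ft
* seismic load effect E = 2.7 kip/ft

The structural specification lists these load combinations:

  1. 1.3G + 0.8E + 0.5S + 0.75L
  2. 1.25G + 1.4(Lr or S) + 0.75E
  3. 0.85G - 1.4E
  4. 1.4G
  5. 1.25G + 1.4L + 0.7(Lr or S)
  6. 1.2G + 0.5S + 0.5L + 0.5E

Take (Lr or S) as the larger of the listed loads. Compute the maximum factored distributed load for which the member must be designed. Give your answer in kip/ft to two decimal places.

8.75 kip/ft

(Lr or S) → Lr = 2.5 kip/ft.
1. 1.3(1.9) + 0.8(2.7) + 0.5(2.3) + 0.75(3.3) = 8.26
2. 1.25(1.9) + 1.4(2.5) + 0.75(2.7) = 7.90
3. 0.85(1.9) - 1.4(2.7) = -2.17
4. 1.4(1.9) = 2.66
5. 1.25(1.9) + 1.4(3.3) + 0.7(2.5) = 8.75
6. 1.2(1.9) + 0.5(2.3) + 0.5(3.3) + 0.5(2.7) = 6.43
The controlling combination is 5, giving 8.75 kip/ft.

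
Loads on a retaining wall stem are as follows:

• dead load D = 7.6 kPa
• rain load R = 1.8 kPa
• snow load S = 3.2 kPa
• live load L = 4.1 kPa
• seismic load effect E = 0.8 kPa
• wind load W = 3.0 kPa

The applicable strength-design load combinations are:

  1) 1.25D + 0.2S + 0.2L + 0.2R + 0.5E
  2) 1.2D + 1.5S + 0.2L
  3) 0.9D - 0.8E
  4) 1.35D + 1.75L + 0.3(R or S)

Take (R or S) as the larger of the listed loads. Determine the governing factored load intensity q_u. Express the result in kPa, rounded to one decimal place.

(R or S) → S = 3.2 kPa.
1) 1.25(7.6) + 0.2(3.2) + 0.2(4.1) + 0.2(1.8) + 0.5(0.8) = 9.5 + 0.6 + 0.8 + 0.4 + 0.4 = 11.7
2) 1.2(7.6) + 1.5(3.2) + 0.2(4.1) = 9.1 + 4.8 + 0.8 = 14.7
3) 0.9(7.6) - 0.8(0.8) = 6.8 - 0.6 = 6.2
4) 1.35(7.6) + 1.75(4.1) + 0.3(3.2) = 18.4
The controlling combination is 4, giving 18.4 kPa.

18.4 kPa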